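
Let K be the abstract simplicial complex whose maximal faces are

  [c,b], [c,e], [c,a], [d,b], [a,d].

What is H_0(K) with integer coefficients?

Order the vertices as a < b < c < d < e. Listing each simplex with vertices in this order, K has dimension 1 with simplices:

  0-simplices (5): a, b, c, d, e
  1-simplices (5): ac, ad, bc, bd, ce

giving chain groups C_0 ≅ Z^5, C_1 ≅ Z^5.

∂_1: C_1 → C_0 is given by ∂[p,q] = [q] − [p].
The 5×5 boundary matrix has rank 4 and Smith normal form diag(1,1,1,1).

Reading off H_k = ker ∂_k / im ∂_{k+1}:

  H_0: rank C_0 − rank ∂_1 = 5 − 4 = 1, and the invariant factors of ∂_1 are all 1, so H_0 = Z.

H_0 ≅ Z.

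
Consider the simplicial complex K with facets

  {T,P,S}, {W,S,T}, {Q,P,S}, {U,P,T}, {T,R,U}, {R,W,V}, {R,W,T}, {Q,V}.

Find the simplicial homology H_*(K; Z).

We work with the vertex ordering P < Q < R < S < T < U < V < W. The simplices of K, each written with vertices in increasing order, are:

  0-simplices (8): P, Q, R, S, T, U, V, W
  1-simplices (15): PQ, PS, PT, PU, QS, QV, RT, RU, RV, RW, ST, SW, TU, TW, VW
  2-simplices (7): PQS, PST, PTU, RTU, RTW, RVW, STW

so the chain groups are C_0 ≅ Z^8, C_1 ≅ Z^15, C_2 ≅ Z^7.

Boundary ∂_1: C_1 → C_0 maps an edge to its endpoints' difference, ∂[p,q] = q − p.
This gives a 8×15 integer matrix of rank 7; reducing to Smith normal form yields diagonal entries (1,1,1,1,1,1,1).

The boundary map ∂_2: C_2 → C_1 maps a triangle to the signed sum of its edges. For instance
  ∂PQS = QS − PS + PQ,
  ∂RTU = TU − RU + RT.
As a 15×7 matrix over Z this has rank 7, with invariant factors (1,1,1,1,1,1,1).

Computing H_k = (kernel of ∂_k) / (image of ∂_{k+1}):

  H_0: rank C_0 − rank ∂_1 = 8 − 7 = 1, and the invariant factors of ∂_1 are all 1, so H_0 = Z.
  H_1: rank ker ∂_1 − rank ∂_2 = (15 − 7) − 7 = 1, and the invariant factors of ∂_2 are all 1, so H_1 = Z.
  H_2: rank ker ∂_2 − rank ∂_3 = (7 − 7) − 0 = 0, and there is no ∂_3, so H_2 = 0.

H_0 = Z,  H_1 = Z,  H_2 = 0.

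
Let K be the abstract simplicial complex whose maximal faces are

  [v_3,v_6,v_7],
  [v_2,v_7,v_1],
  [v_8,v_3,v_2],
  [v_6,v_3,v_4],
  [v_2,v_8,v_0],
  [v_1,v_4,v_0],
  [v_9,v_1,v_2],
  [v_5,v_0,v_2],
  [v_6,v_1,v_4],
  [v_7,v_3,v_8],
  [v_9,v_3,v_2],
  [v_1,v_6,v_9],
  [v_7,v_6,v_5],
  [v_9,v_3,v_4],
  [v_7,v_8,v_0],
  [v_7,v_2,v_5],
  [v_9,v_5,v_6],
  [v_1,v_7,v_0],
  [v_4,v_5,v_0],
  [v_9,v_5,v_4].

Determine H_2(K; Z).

H_2 ≅ 0.

Take the total order v_0 < v_1 < v_2 < v_3 < v_4 < v_5 < v_6 < v_7 < v_8 < v_9 on the vertex set. Then K (dimension 2) consists of the simplices:

  0-simplices (10): [v_0], [v_1], [v_2], [v_3], [v_4], [v_5], [v_6], [v_7], [v_8], [v_9]
  1-simplices (30): (30 of them)
  2-simplices (20): (20 of them)

Hence C_0 ≅ Z^10, C_1 ≅ Z^30, C_2 ≅ Z^20.

The boundary map ∂_1: C_1 → C_0 is given by ∂[p,q] = [q] − [p].
This gives a 10×30 integer matrix of rank 9; reducing to Smith normal form yields diagonal entries (1,1,1,1,1,1,1,1,1).

∂_2: C_2 → C_1 maps a triangle to the signed sum of its edges. For instance
  ∂[v_2,v_3,v_8] = [v_3,v_8] − [v_2,v_8] + [v_2,v_3],
  ∂[v_4,v_5,v_9] = [v_5,v_9] − [v_4,v_9] + [v_4,v_5].
As a 30×20 matrix over Z this has rank 20, with invariant factors (1,1,1,1,1,1,1,1,1,1,1,1,1,1,1,1,1,1,1,2).

Computing H_k = (kernel of ∂_k) / (image of ∂_{k+1}):

  H_2: rank ker ∂_2 − rank ∂_3 = (20 − 20) − 0 = 0, and there is no ∂_3, so H_2 = 0.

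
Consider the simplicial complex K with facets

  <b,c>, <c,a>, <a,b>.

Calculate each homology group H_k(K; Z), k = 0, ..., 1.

Fix the vertex order a < b < c and write every simplex with vertices in increasing order. Then dim K = 1 and the simplices of K are:

  0-simplices (3): a, b, c
  1-simplices (3): ab, ac, bc

Hence C_0 ≅ Z^3, C_1 ≅ Z^3.

∂_1: C_1 → C_0 sends each edge [p,q] (with p < q) to q − p. For instance
  ∂ac = c − a.
As a 3×3 matrix over Z this has rank 2, with invariant factors (1,1).

Reading off H_k = ker ∂_k / im ∂_{k+1}:

  H_0: rank C_0 − rank ∂_1 = 3 − 2 = 1, and the invariant factors of ∂_1 are all 1, so H_0 ≅ Z.
  H_1: rank ker ∂_1 − rank ∂_2 = (3 − 2) − 0 = 1, and there is no ∂_2, so H_1 ≅ Z.

H_0 ≅ Z,  H_1 ≅ Z.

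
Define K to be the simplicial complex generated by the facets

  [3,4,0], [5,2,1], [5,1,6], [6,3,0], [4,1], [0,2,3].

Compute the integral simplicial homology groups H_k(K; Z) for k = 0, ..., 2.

We work with the vertex ordering 0 < 1 < 2 < 3 < 4 < 5 < 6. The simplices of K, each written with vertices in increasing order, are:

  0-simplices (7): [0], [1], [2], [3], [4], [5], [6]
  1-simplices (13): [0,2], [0,3], [0,4], [0,6], [1,2], [1,4], [1,5], [1,6], [2,3], [2,5], [3,4], [3,6], [5,6]
  2-simplices (5): [0,2,3], [0,3,4], [0,3,6], [1,2,5], [1,5,6]

Hence C_0 ≅ Z^7, C_1 ≅ Z^13, C_2 ≅ Z^5.

∂_1: C_1 → C_0 maps an edge to its endpoints' difference, ∂[p,q] = q − p. For instance
  ∂[2,3] = [3] − [2].
This gives a 7×13 integer matrix of rank 6; reducing to Smith normal form yields diagonal entries (1,1,1,1,1,1).

The boundary map ∂_2: C_2 → C_1 acts by ∂[p,q,r] = [q,r] − [p,r] + [p,q]. For instance
  ∂[1,2,5] = [2,5] − [1,5] + [1,2],
  ∂[0,3,4] = [3,4] − [0,4] + [0,3].
This gives a 13×5 integer matrix of rank 5; reducing to Smith normal form yields diagonal entries (1,1,1,1,1).

Reading off H_k = ker ∂_k / im ∂_{k+1}:

  H_0: rank C_0 − rank ∂_1 = 7 − 6 = 1, and the invariant factors of ∂_1 are all 1, so H_0 ≅ Z.
  H_1: rank ker ∂_1 − rank ∂_2 = (13 − 6) − 5 = 2, and the invariant factors of ∂_2 are all 1, so H_1 ≅ Z^2.
  H_2: rank ker ∂_2 − rank ∂_3 = (5 − 5) − 0 = 0, and there is no ∂_3, so H_2 ≅ 0.

As a check, the Euler characteristic is 7 − 13 + 5 = -1, which agrees with 1 − 2 + 0 = -1.

H_0 ≅ Z,  H_1 ≅ Z^2,  H_2 = 0.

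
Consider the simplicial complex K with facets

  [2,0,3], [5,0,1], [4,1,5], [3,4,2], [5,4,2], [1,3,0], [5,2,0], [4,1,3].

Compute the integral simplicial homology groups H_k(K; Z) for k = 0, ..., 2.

H_0 = Z,  H_1 = 0,  H_2 = Z.

Take the total order 0 < 1 < 2 < 3 < 4 < 5 on the vertex set. Then K (dimension 2) consists of the simplices:

  0-simplices (6): [0], [1], [2], [3], [4], [5]
  1-simplices (12): [0,1], [0,2], [0,3], [0,5], [1,3], [1,4], [1,5], [2,3], [2,4], [2,5], [3,4], [4,5]
  2-simplices (8): [0,1,3], [0,1,5], [0,2,3], [0,2,5], [1,3,4], [1,4,5], [2,3,4], [2,4,5]

so the chain groups are C_0 ≅ Z^6, C_1 ≅ Z^12, C_2 ≅ Z^8.

The boundary map ∂_1: C_1 → C_0 maps an edge to its endpoints' difference, ∂[p,q] = q − p. For instance
  ∂[2,4] = [4] − [2].
The 6×12 boundary matrix has rank 5 and Smith normal form diag(1,1,1,1,1).

∂_2: C_2 → C_1 acts by ∂[p,q,r] = [q,r] − [p,r] + [p,q]. For instance
  ∂[0,2,3] = [2,3] − [0,3] + [0,2],
  ∂[2,4,5] = [4,5] − [2,5] + [2,4].
As a 12×8 matrix over Z this has rank 7, with invariant factors (1,1,1,1,1,1,1).

Reading off H_k = ker ∂_k / im ∂_{k+1}:

  H_0: rank C_0 − rank ∂_1 = 6 − 5 = 1, and the invariant factors of ∂_1 are all 1, so H_0 ≅ Z.
  H_1: rank ker ∂_1 − rank ∂_2 = (12 − 5) − 7 = 0, and the invariant factors of ∂_2 are all 1, so H_1 ≅ 0.
  H_2: rank ker ∂_2 − rank ∂_3 = (8 − 7) − 0 = 1, and there is no ∂_3, so H_2 ≅ Z.

(K is a triangulation of the 2-sphere S^2.)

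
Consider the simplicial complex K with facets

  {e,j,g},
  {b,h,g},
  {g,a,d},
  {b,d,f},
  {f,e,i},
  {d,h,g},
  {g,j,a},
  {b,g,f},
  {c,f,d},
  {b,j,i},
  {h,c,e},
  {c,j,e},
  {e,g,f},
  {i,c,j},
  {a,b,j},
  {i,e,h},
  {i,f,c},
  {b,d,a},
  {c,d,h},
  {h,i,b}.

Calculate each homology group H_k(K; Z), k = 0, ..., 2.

Fix the vertex order a < b < c < d < e < f < g < h < i < j and write every simplex with vertices in increasing order. Then dim K = 2 and the simplices of K are:

  0-simplices (10): a, b, c, d, e, f, g, h, i, j
  1-simplices (30): ab, ad, ag, aj, bd, bf, bg, bh, bi, bj, cd, ce, cf, ch, ci, cj, df, dg, dh, ef, eg, eh, ei, ej, fg, fi, gh, gj, hi, ij
  2-simplices (20): abd, abj, adg, agj, bdf, bfg, bgh, bhi, bij, cdf, cdh, ceh, cej, cfi, cij, dgh, efg, efi, egj, ehi

giving chain groups C_0 ≅ Z^10, C_1 ≅ Z^30, C_2 ≅ Z^20.

Boundary ∂_1: C_1 → C_0 is given by ∂[p,q] = [q] − [p]. For instance
  ∂bj = j − b.
As a 10×30 matrix over Z this has rank 9, with invariant factors (1,1,1,1,1,1,1,1,1).

Boundary ∂_2: C_2 → C_1 acts by ∂[p,q,r] = [q,r] − [p,r] + [p,q]. For instance
  ∂abd = bd − ad + ab,
  ∂dgh = gh − dh + dg.
The resulting 30×20 matrix has rank 20, and its Smith normal form has invariant factors (1,1,1,1,1,1,1,1,1,1,1,1,1,1,1,1,1,1,1,2).

Now H_k = ker ∂_k / im ∂_{k+1}, so:

  H_0: rank C_0 − rank ∂_1 = 10 − 9 = 1, and the invariant factors of ∂_1 are all 1, so H_0 ≅ Z.
  H_1: rank ker ∂_1 − rank ∂_2 = (30 − 9) − 20 = 1, and ∂_2 has invariant factor 2 > 1, so H_1 ≅ Z × Z/2.
  H_2: rank ker ∂_2 − rank ∂_3 = (20 − 20) − 0 = 0, and there is no ∂_3, so H_2 ≅ 0.

As a check, the Euler characteristic is 10 − 30 + 20 = 0, which agrees with 1 − 1 + 0 = 0.

H_0 = Z,  H_1 = Z × Z/2,  H_2 = 0.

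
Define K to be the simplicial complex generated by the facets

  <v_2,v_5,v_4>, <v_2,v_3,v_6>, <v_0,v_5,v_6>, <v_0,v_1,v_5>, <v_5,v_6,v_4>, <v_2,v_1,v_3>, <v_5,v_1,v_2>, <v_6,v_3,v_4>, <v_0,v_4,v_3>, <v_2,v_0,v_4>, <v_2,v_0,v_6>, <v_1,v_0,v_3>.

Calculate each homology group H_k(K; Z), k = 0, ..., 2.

We work with the vertex ordering v_0 < v_1 < v_2 < v_3 < v_4 < v_5 < v_6. The simplices of K, each written with vertices in increasing order, are:

  0-simplices (7): [v_0], [v_1], [v_2], [v_3], [v_4], [v_5], [v_6]
  1-simplices (18): (18 of them)
  2-simplices (12): (12 of them)

Hence C_0 ≅ Z^7, C_1 ≅ Z^18, C_2 ≅ Z^12.

The boundary map ∂_1: C_1 → C_0 is given by ∂[p,q] = [q] − [p]. For instance
  ∂[v_1,v_5] = [v_5] − [v_1].
As a 7×18 matrix over Z this has rank 6, with invariant factors (1,1,1,1,1,1).

Boundary ∂_2: C_2 → C_1 acts by ∂[p,q,r] = [q,r] − [p,r] + [p,q]. For instance
  ∂[v_0,v_2,v_6] = [v_2,v_6] − [v_0,v_6] + [v_0,v_2],
  ∂[v_0,v_1,v_5] = [v_1,v_5] − [v_0,v_5] + [v_0,v_1].
This gives a 18×12 integer matrix of rank 12; reducing to Smith normal form yields diagonal entries (1,1,1,1,1,1,1,1,1,1,1,2).

Computing H_k = (kernel of ∂_k) / (image of ∂_{k+1}):

  H_0: rank C_0 − rank ∂_1 = 7 − 6 = 1, and the invariant factors of ∂_1 are all 1, so H_0 = Z.
  H_1: rank ker ∂_1 − rank ∂_2 = (18 − 6) − 12 = 0, and ∂_2 has invariant factor 2 > 1, so H_1 = Z/2.
  H_2: rank ker ∂_2 − rank ∂_3 = (12 − 12) − 0 = 0, and there is no ∂_3, so H_2 = 0.

(K is a triangulation of the real projective plane RP^2.)

H_0 ≅ Z,  H_1 ≅ Z/2,  H_2 = 0.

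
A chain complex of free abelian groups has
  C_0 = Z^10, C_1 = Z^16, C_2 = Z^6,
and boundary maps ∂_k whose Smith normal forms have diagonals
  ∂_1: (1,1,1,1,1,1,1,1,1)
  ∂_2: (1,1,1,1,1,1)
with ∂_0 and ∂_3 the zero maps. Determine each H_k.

H_0 ≅ Z,  H_1 ≅ Z,  H_2 = 0.

H_0: b_0 = 10 − 0 − 9 = 1; torsion from ∂_1 factors > 1: none. So H_0 ≅ Z.
H_1: b_1 = 16 − 9 − 6 = 1; torsion from ∂_2 factors > 1: none. So H_1 ≅ Z.
H_2: b_2 = 6 − 6 − 0 = 0; torsion from ∂_3 factors > 1: none. So H_2 ≅ 0.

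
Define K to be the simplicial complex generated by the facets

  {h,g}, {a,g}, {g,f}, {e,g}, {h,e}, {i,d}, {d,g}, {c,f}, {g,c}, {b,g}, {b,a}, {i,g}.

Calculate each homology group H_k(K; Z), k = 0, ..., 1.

Fix the vertex order a < b < c < d < e < f < g < h < i and write every simplex with vertices in increasing order. Then dim K = 1 and the simplices of K are:

  0-simplices (9): a, b, c, d, e, f, g, h, i
  1-simplices (12): ab, ag, bg, cf, cg, dg, di, eg, eh, fg, gh, gi

giving chain groups C_0 ≅ Z^9, C_1 ≅ Z^12.

Boundary ∂_1: C_1 → C_0 is given by ∂[p,q] = [q] − [p].
As a 9×12 matrix over Z this has rank 8, with invariant factors (1,1,1,1,1,1,1,1).

Computing H_k = (kernel of ∂_k) / (image of ∂_{k+1}):

  H_0: rank C_0 − rank ∂_1 = 9 − 8 = 1, and the invariant factors of ∂_1 are all 1, so H_0 = Z.
  H_1: rank ker ∂_1 − rank ∂_2 = (12 − 8) − 0 = 4, and there is no ∂_2, so H_1 = Z^4.

(K is a triangulation of a wedge of 4 circles.)

H_0 ≅ Z,  H_1 ≅ Z^4.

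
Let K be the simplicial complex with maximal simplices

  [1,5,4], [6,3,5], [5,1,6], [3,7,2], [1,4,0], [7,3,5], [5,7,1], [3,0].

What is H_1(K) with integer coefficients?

H_1 ≅ Z.

Take the total order 0 < 1 < 2 < 3 < 4 < 5 < 6 < 7 on the vertex set. Then K (dimension 2) consists of the simplices:

  0-simplices (8): [0], [1], [2], [3], [4], [5], [6], [7]
  1-simplices (15): [0,1], [0,3], [0,4], [1,4], [1,5], [1,6], [1,7], [2,3], [2,7], [3,5], [3,6], [3,7], [4,5], [5,6], [5,7]
  2-simplices (7): [0,1,4], [1,4,5], [1,5,6], [1,5,7], [2,3,7], [3,5,6], [3,5,7]

so the chain groups are C_0 ≅ Z^8, C_1 ≅ Z^15, C_2 ≅ Z^7.

The boundary map ∂_1: C_1 → C_0 sends each edge [p,q] (with p < q) to q − p. For instance
  ∂[0,4] = [4] − [0].
The 8×15 boundary matrix has rank 7 and Smith normal form diag(1,1,1,1,1,1,1).

The boundary map ∂_2: C_2 → C_1 acts by ∂[p,q,r] = [q,r] − [p,r] + [p,q]. For instance
  ∂[3,5,7] = [5,7] − [3,7] + [3,5],
  ∂[1,4,5] = [4,5] − [1,5] + [1,4].
This gives a 15×7 integer matrix of rank 7; reducing to Smith normal form yields diagonal entries (1,1,1,1,1,1,1).

Computing H_k = (kernel of ∂_k) / (image of ∂_{k+1}):

  H_1: rank ker ∂_1 − rank ∂_2 = (15 − 7) − 7 = 1, and the invariant factors of ∂_2 are all 1, so H_1 ≅ Z.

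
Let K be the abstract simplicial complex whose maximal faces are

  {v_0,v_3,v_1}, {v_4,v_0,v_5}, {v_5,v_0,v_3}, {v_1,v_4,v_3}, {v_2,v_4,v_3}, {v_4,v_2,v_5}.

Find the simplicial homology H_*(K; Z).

H_0 = Z,  H_1 = Z,  H_2 = 0.

Take the total order v_0 < v_1 < v_2 < v_3 < v_4 < v_5 on the vertex set. Then K (dimension 2) consists of the simplices:

  0-simplices (6): [v_0], [v_1], [v_2], [v_3], [v_4], [v_5]
  1-simplices (12): [v_0,v_1], [v_0,v_3], [v_0,v_4], [v_0,v_5], [v_1,v_3], [v_1,v_4], [v_2,v_3], [v_2,v_4], [v_2,v_5], [v_3,v_4], [v_3,v_5], [v_4,v_5]
  2-simplices (6): [v_0,v_1,v_3], [v_0,v_3,v_5], [v_0,v_4,v_5], [v_1,v_3,v_4], [v_2,v_3,v_4], [v_2,v_4,v_5]

so the chain groups are C_0 ≅ Z^6, C_1 ≅ Z^12, C_2 ≅ Z^6.

The boundary map ∂_1: C_1 → C_0 maps an edge to its endpoints' difference, ∂[p,q] = q − p.
The 6×12 boundary matrix has rank 5 and Smith normal form diag(1,1,1,1,1).

The boundary map ∂_2: C_2 → C_1 acts by ∂[p,q,r] = [q,r] − [p,r] + [p,q]. For instance
  ∂[v_2,v_3,v_4] = [v_3,v_4] − [v_2,v_4] + [v_2,v_3],
  ∂[v_0,v_4,v_5] = [v_4,v_5] − [v_0,v_5] + [v_0,v_4].
As a 12×6 matrix over Z this has rank 6, with invariant factors (1,1,1,1,1,1).

From H_k ≅ ker(∂_k) / im(∂_{k+1}) we obtain:

  H_0: rank C_0 − rank ∂_1 = 6 − 5 = 1, and the invariant factors of ∂_1 are all 1, so H_0 = Z.
  H_1: rank ker ∂_1 − rank ∂_2 = (12 − 5) − 6 = 1, and the invariant factors of ∂_2 are all 1, so H_1 = Z.
  H_2: rank ker ∂_2 − rank ∂_3 = (6 − 6) − 0 = 0, and there is no ∂_3, so H_2 = 0.

As a check, the Euler characteristic is 6 − 12 + 6 = 0, which agrees with 1 − 1 + 0 = 0.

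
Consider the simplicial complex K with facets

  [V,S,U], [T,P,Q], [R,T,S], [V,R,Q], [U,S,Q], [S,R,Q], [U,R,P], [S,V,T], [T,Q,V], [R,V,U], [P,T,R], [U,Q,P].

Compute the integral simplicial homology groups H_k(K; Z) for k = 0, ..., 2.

Fix the vertex order P < Q < R < S < T < U < V and write every simplex with vertices in increasing order. Then dim K = 2 and the simplices of K are:

  0-simplices (7): P, Q, R, S, T, U, V
  1-simplices (18): PQ, PR, PT, PU, QR, QS, QT, QU, QV, RS, RT, RU, RV, ST, SU, SV, TV, UV
  2-simplices (12): PQT, PQU, PRT, PRU, QRS, QRV, QSU, QTV, RST, RUV, STV, SUV

Hence C_0 ≅ Z^7, C_1 ≅ Z^18, C_2 ≅ Z^12.

∂_1: C_1 → C_0 is given by ∂[p,q] = [q] − [p].
As a 7×18 matrix over Z this has rank 6, with invariant factors (1,1,1,1,1,1).

∂_2: C_2 → C_1 acts by ∂[p,q,r] = [q,r] − [p,r] + [p,q]. For instance
  ∂QRV = RV − QV + QR,
  ∂PRU = RU − PU + PR.
The 18×12 boundary matrix has rank 12 and Smith normal form diag(1,1,1,1,1,1,1,1,1,1,1,2).

Now H_k = ker ∂_k / im ∂_{k+1}, so:

  H_0: rank C_0 − rank ∂_1 = 7 − 6 = 1, and the invariant factors of ∂_1 are all 1, so H_0 = Z.
  H_1: rank ker ∂_1 − rank ∂_2 = (18 − 6) − 12 = 0, and ∂_2 has invariant factor 2 > 1, so H_1 = Z_2.
  H_2: rank ker ∂_2 − rank ∂_3 = (12 − 12) − 0 = 0, and there is no ∂_3, so H_2 = 0.

As a check, the Euler characteristic is 7 − 18 + 12 = 1, which agrees with 1 − 0 + 0 = 1.

H_0 = Z,  H_1 = Z_2,  H_2 = 0.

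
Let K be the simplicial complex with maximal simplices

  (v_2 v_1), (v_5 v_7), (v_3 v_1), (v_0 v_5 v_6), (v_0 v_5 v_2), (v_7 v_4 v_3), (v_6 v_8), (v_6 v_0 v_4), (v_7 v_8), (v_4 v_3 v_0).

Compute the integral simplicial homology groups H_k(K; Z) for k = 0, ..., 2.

Take the total order v_0 < v_1 < v_2 < v_3 < v_4 < v_5 < v_6 < v_7 < v_8 on the vertex set. Then K (dimension 2) consists of the simplices:

  0-simplices (9): [v_0], [v_1], [v_2], [v_3], [v_4], [v_5], [v_6], [v_7], [v_8]
  1-simplices (16): (16 of them)
  2-simplices (5): [v_0,v_2,v_5], [v_0,v_3,v_4], [v_0,v_4,v_6], [v_0,v_5,v_6], [v_3,v_4,v_7]

so the chain groups are C_0 ≅ Z^9, C_1 ≅ Z^16, C_2 ≅ Z^5.

The boundary map ∂_1: C_1 → C_0 sends each edge [p,q] (with p < q) to q − p.
This gives a 9×16 integer matrix of rank 8; reducing to Smith normal form yields diagonal entries (1,1,1,1,1,1,1,1).

The boundary map ∂_2: C_2 → C_1 acts by ∂[p,q,r] = [q,r] − [p,r] + [p,q]. For instance
  ∂[v_0,v_2,v_5] = [v_2,v_5] − [v_0,v_5] + [v_0,v_2],
  ∂[v_0,v_3,v_4] = [v_3,v_4] − [v_0,v_4] + [v_0,v_3].
This gives a 16×5 integer matrix of rank 5; reducing to Smith normal form yields diagonal entries (1,1,1,1,1).

Now H_k = ker ∂_k / im ∂_{k+1}, so:

  H_0: rank C_0 − rank ∂_1 = 9 − 8 = 1, and the invariant factors of ∂_1 are all 1, so H_0 ≅ Z.
  H_1: rank ker ∂_1 − rank ∂_2 = (16 − 8) − 5 = 3, and the invariant factors of ∂_2 are all 1, so H_1 ≅ Z^3.
  H_2: rank ker ∂_2 − rank ∂_3 = (5 − 5) − 0 = 0, and there is no ∂_3, so H_2 ≅ 0.

H_0 ≅ Z,  H_1 ≅ Z^3,  H_2 = 0.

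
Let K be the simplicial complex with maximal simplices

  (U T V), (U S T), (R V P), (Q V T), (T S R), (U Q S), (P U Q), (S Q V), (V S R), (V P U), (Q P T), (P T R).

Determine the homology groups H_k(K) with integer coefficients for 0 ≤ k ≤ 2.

Fix the vertex order P < Q < R < S < T < U < V and write every simplex with vertices in increasing order. Then dim K = 2 and the simplices of K are:

  0-simplices (7): P, Q, R, S, T, U, V
  1-simplices (18): PQ, PR, PT, PU, PV, QS, QT, QU, QV, RS, RT, RV, ST, SU, SV, TU, TV, UV
  2-simplices (12): PQT, PQU, PRT, PRV, PUV, QSU, QSV, QTV, RST, RSV, STU, TUV

giving chain groups C_0 ≅ Z^7, C_1 ≅ Z^18, C_2 ≅ Z^12.

Boundary ∂_1: C_1 → C_0 maps an edge to its endpoints' difference, ∂[p,q] = q − p. For instance
  ∂RV = V − R.
As a 7×18 matrix over Z this has rank 6, with invariant factors (1,1,1,1,1,1).

∂_2: C_2 → C_1 sends each 2-simplex [p,q,r] to [q,r] − [p,r] + [p,q]. For instance
  ∂QSV = SV − QV + QS,
  ∂TUV = UV − TV + TU.
As a 18×12 matrix over Z this has rank 12, with invariant factors (1,1,1,1,1,1,1,1,1,1,1,2).

From H_k ≅ ker(∂_k) / im(∂_{k+1}) we obtain:

  H_0: rank C_0 − rank ∂_1 = 7 − 6 = 1, and the invariant factors of ∂_1 are all 1, so H_0 = Z.
  H_1: rank ker ∂_1 − rank ∂_2 = (18 − 6) − 12 = 0, and ∂_2 has invariant factor 2 > 1, so H_1 = Z/2Z.
  H_2: rank ker ∂_2 − rank ∂_3 = (12 − 12) − 0 = 0, and there is no ∂_3, so H_2 = 0.

(K is a triangulation of the real projective plane RP^2.)

H_0 = Z,  H_1 = Z/2Z,  H_2 = 0.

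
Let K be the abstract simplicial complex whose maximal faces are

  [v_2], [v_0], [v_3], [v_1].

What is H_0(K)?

Order the vertices as v_0 < v_1 < v_2 < v_3. Listing each simplex with vertices in this order, K has dimension 0 with simplices:

  0-simplices (4): [v_0], [v_1], [v_2], [v_3]

Hence C_0 ≅ Z^4.

Computing H_k = (kernel of ∂_k) / (image of ∂_{k+1}):

  H_0: rank C_0 − rank ∂_1 = 4 − 0 = 4, and there is no ∂_1, so H_0 = Z^4.

H_0 = Z^4.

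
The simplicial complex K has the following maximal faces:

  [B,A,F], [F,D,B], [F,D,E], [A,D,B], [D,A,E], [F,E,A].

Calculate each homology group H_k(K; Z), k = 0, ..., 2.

H_0 ≅ Z,  H_1 = 0,  H_2 ≅ Z.

Fix the vertex order A < B < D < E < F and write every simplex with vertices in increasing order. Then dim K = 2 and the simplices of K are:

  0-simplices (5): A, B, D, E, F
  1-simplices (9): AB, AD, AE, AF, BD, BF, DE, DF, EF
  2-simplices (6): ABD, ABF, ADE, AEF, BDF, DEF

so the chain groups are C_0 ≅ Z^5, C_1 ≅ Z^9, C_2 ≅ Z^6.

Boundary ∂_1: C_1 → C_0 sends each edge [p,q] (with p < q) to q − p. For instance
  ∂AB = B − A.
The 5×9 boundary matrix has rank 4 and Smith normal form diag(1,1,1,1).

Boundary ∂_2: C_2 → C_1 acts by ∂[p,q,r] = [q,r] − [p,r] + [p,q]. For instance
  ∂AEF = EF − AF + AE,
  ∂ABF = BF − AF + AB.
The resulting 9×6 matrix has rank 5, and its Smith normal form has invariant factors (1,1,1,1,1).

Computing H_k = (kernel of ∂_k) / (image of ∂_{k+1}):

  H_0: rank C_0 − rank ∂_1 = 5 − 4 = 1, and the invariant factors of ∂_1 are all 1, so H_0 ≅ Z.
  H_1: rank ker ∂_1 − rank ∂_2 = (9 − 4) − 5 = 0, and the invariant factors of ∂_2 are all 1, so H_1 ≅ 0.
  H_2: rank ker ∂_2 − rank ∂_3 = (6 − 5) − 0 = 1, and there is no ∂_3, so H_2 ≅ Z.

(K is a triangulation of the 2-sphere S^2.)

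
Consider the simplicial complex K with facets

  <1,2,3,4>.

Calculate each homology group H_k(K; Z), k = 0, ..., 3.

H_0 ≅ Z,  H_1 = 0,  H_2 = 0,  H_3 = 0.

Fix the vertex order 1 < 2 < 3 < 4 and write every simplex with vertices in increasing order. Then dim K = 3 and the simplices of K are:

  0-simplices (4): [1], [2], [3], [4]
  1-simplices (6): [1,2], [1,3], [1,4], [2,3], [2,4], [3,4]
  2-simplices (4): [1,2,3], [1,2,4], [1,3,4], [2,3,4]
  3-simplices (1): [1,2,3,4]

Hence C_0 ≅ Z^4, C_1 ≅ Z^6, C_2 ≅ Z^4, C_3 ≅ Z^1.

∂_1: C_1 → C_0 maps an edge to its endpoints' difference, ∂[p,q] = q − p. For instance
  ∂[2,4] = [4] − [2].
The resulting 4×6 matrix has rank 3, and its Smith normal form has invariant factors (1,1,1).

The boundary map ∂_2: C_2 → C_1 acts by ∂[p,q,r] = [q,r] − [p,r] + [p,q]. For instance
  ∂[1,2,3] = [2,3] − [1,3] + [1,2],
  ∂[2,3,4] = [3,4] − [2,4] + [2,3].
This gives a 6×4 integer matrix of rank 3; reducing to Smith normal form yields diagonal entries (1,1,1).

The boundary map ∂_3: C_3 → C_2 sends each 3-simplex σ to the alternating sum Σ_i (−1)^i (σ with its i-th vertex removed). For instance
  ∂[1,2,3,4] = [2,3,4] − [1,3,4] + [1,2,4] − [1,2,3].
This gives a 4×1 integer matrix of rank 1; reducing to Smith normal form yields diagonal entries (1).

Computing H_k = (kernel of ∂_k) / (image of ∂_{k+1}):

  H_0: rank C_0 − rank ∂_1 = 4 − 3 = 1, and the invariant factors of ∂_1 are all 1, so H_0 = Z.
  H_1: rank ker ∂_1 − rank ∂_2 = (6 − 3) − 3 = 0, and the invariant factors of ∂_2 are all 1, so H_1 = 0.
  H_2: rank ker ∂_2 − rank ∂_3 = (4 − 3) − 1 = 0, and the invariant factors of ∂_3 are all 1, so H_2 = 0.
  H_3: rank ker ∂_3 − rank ∂_4 = (1 − 1) − 0 = 0, and there is no ∂_4, so H_3 = 0.

As a check, the Euler characteristic is 4 − 6 + 4 − 1 = 1, which agrees with 1 − 0 + 0 − 0 = 1.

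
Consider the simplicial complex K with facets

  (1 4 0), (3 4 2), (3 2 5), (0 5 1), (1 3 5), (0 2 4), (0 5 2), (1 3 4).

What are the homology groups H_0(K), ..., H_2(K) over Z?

H_0 = Z,  H_1 = 0,  H_2 = Z.

Order the vertices as 0 < 1 < 2 < 3 < 4 < 5. Listing each simplex with vertices in this order, K has dimension 2 with simplices:

  0-simplices (6): [0], [1], [2], [3], [4], [5]
  1-simplices (12): [0,1], [0,2], [0,4], [0,5], [1,3], [1,4], [1,5], [2,3], [2,4], [2,5], [3,4], [3,5]
  2-simplices (8): [0,1,4], [0,1,5], [0,2,4], [0,2,5], [1,3,4], [1,3,5], [2,3,4], [2,3,5]

so the chain groups are C_0 ≅ Z^6, C_1 ≅ Z^12, C_2 ≅ Z^8.

The boundary map ∂_1: C_1 → C_0 sends each edge [p,q] (with p < q) to q − p. For instance
  ∂[0,1] = [1] − [0].
As a 6×12 matrix over Z this has rank 5, with invariant factors (1,1,1,1,1).

Boundary ∂_2: C_2 → C_1 sends each 2-simplex [p,q,r] to [q,r] − [p,r] + [p,q]. For instance
  ∂[0,1,5] = [1,5] − [0,5] + [0,1],
  ∂[1,3,4] = [3,4] − [1,4] + [1,3].
This gives a 12×8 integer matrix of rank 7; reducing to Smith normal form yields diagonal entries (1,1,1,1,1,1,1).

Now H_k = ker ∂_k / im ∂_{k+1}, so:

  H_0: rank C_0 − rank ∂_1 = 6 − 5 = 1, and the invariant factors of ∂_1 are all 1, so H_0 = Z.
  H_1: rank ker ∂_1 − rank ∂_2 = (12 − 5) − 7 = 0, and the invariant factors of ∂_2 are all 1, so H_1 = 0.
  H_2: rank ker ∂_2 − rank ∂_3 = (8 − 7) − 0 = 1, and there is no ∂_3, so H_2 = Z.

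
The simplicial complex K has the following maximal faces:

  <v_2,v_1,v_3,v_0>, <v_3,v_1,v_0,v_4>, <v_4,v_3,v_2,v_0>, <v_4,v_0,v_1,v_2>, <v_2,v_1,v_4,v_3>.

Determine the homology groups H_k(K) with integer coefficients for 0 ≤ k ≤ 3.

H_0 = Z,  H_1 = 0,  H_2 = 0,  H_3 = Z.

K has 5 vertices, 10 edges, 10 triangles, 5 3-simplices.
rank ∂_0 = 0, rank ∂_1 = 4 ⇒ b_0 = 5 − 0 − 4 = 1; all invariant factors of ∂_1 are 1 so no torsion. So H_0 ≅ Z.
rank ∂_1 = 4, rank ∂_2 = 6 ⇒ b_1 = 10 − 4 − 6 = 0; all invariant factors of ∂_2 are 1 so no torsion. So H_1 ≅ 0.
rank ∂_2 = 6, rank ∂_3 = 4 ⇒ b_2 = 10 − 6 − 4 = 0; all invariant factors of ∂_3 are 1 so no torsion. So H_2 ≅ 0.
rank ∂_3 = 4, rank ∂_4 = 0 ⇒ b_3 = 5 − 4 − 0 = 1. So H_3 ≅ Z.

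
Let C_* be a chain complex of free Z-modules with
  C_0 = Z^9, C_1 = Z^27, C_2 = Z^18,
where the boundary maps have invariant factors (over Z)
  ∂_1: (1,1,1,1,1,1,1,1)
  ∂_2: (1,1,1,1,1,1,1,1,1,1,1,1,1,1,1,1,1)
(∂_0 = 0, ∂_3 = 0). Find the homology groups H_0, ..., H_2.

H_0 ≅ Z,  H_1 ≅ Z^2,  H_2 ≅ Z.

H_0: b_0 = 9 − 0 − 8 = 1; torsion from ∂_1 factors > 1: none. So H_0 ≅ Z.
H_1: b_1 = 27 − 8 − 17 = 2; torsion from ∂_2 factors > 1: none. So H_1 ≅ Z^2.
H_2: b_2 = 18 − 17 − 0 = 1; torsion from ∂_3 factors > 1: none. So H_2 ≅ Z.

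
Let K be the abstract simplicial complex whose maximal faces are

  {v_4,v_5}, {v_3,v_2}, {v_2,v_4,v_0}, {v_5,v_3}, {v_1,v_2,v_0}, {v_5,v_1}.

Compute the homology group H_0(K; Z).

H_0 = Z.

We work with the vertex ordering v_0 < v_1 < v_2 < v_3 < v_4 < v_5. The simplices of K, each written with vertices in increasing order, are:

  0-simplices (6): [v_0], [v_1], [v_2], [v_3], [v_4], [v_5]
  1-simplices (9): [v_0,v_1], [v_0,v_2], [v_0,v_4], [v_1,v_2], [v_1,v_5], [v_2,v_3], [v_2,v_4], [v_3,v_5], [v_4,v_5]
  2-simplices (2): [v_0,v_1,v_2], [v_0,v_2,v_4]

so the chain groups are C_0 ≅ Z^6, C_1 ≅ Z^9, C_2 ≅ Z^2.

∂_1: C_1 → C_0 is given by ∂[p,q] = [q] − [p].
The 6×9 boundary matrix has rank 5 and Smith normal form diag(1,1,1,1,1).

The boundary map ∂_2: C_2 → C_1 sends each 2-simplex [p,q,r] to [q,r] − [p,r] + [p,q]. For instance
  ∂[v_0,v_2,v_4] = [v_2,v_4] − [v_0,v_4] + [v_0,v_2],
  ∂[v_0,v_1,v_2] = [v_1,v_2] − [v_0,v_2] + [v_0,v_1].
The resulting 9×2 matrix has rank 2, and its Smith normal form has invariant factors (1,1).

Reading off H_k = ker ∂_k / im ∂_{k+1}:

  H_0: rank C_0 − rank ∂_1 = 6 − 5 = 1, and the invariant factors of ∂_1 are all 1, so H_0 ≅ Z.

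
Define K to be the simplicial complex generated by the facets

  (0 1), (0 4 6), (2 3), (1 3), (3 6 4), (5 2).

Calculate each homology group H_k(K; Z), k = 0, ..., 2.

H_0 = Z,  H_1 = Z,  H_2 = 0.

Take the total order 0 < 1 < 2 < 3 < 4 < 5 < 6 on the vertex set. Then K (dimension 2) consists of the simplices:

  0-simplices (7): [0], [1], [2], [3], [4], [5], [6]
  1-simplices (9): [0,1], [0,4], [0,6], [1,3], [2,3], [2,5], [3,4], [3,6], [4,6]
  2-simplices (2): [0,4,6], [3,4,6]

so the chain groups are C_0 ≅ Z^7, C_1 ≅ Z^9, C_2 ≅ Z^2.

The boundary map ∂_1: C_1 → C_0 is given by ∂[p,q] = [q] − [p]. For instance
  ∂[0,6] = [6] − [0].
This gives a 7×9 integer matrix of rank 6; reducing to Smith normal form yields diagonal entries (1,1,1,1,1,1).

The boundary map ∂_2: C_2 → C_1 sends each 2-simplex [p,q,r] to [q,r] − [p,r] + [p,q]. For instance
  ∂[0,4,6] = [4,6] − [0,6] + [0,4],
  ∂[3,4,6] = [4,6] − [3,6] + [3,4].
This gives a 9×2 integer matrix of rank 2; reducing to Smith normal form yields diagonal entries (1,1).

Now H_k = ker ∂_k / im ∂_{k+1}, so:

  H_0: rank C_0 − rank ∂_1 = 7 − 6 = 1, and the invariant factors of ∂_1 are all 1, so H_0 = Z.
  H_1: rank ker ∂_1 − rank ∂_2 = (9 − 6) − 2 = 1, and the invariant factors of ∂_2 are all 1, so H_1 = Z.
  H_2: rank ker ∂_2 − rank ∂_3 = (2 − 2) − 0 = 0, and there is no ∂_3, so H_2 = 0.

As a check, the Euler characteristic is 7 − 9 + 2 = 0, which agrees with 1 − 1 + 0 = 0.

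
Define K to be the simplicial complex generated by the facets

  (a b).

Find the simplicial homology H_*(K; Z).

K has 2 vertices, 1 edge.
rank ∂_0 = 0, rank ∂_1 = 1 ⇒ b_0 = 2 − 0 − 1 = 1; all invariant factors of ∂_1 are 1 so no torsion. So H_0 = Z.
rank ∂_1 = 1, rank ∂_2 = 0 ⇒ b_1 = 1 − 1 − 0 = 0. So H_1 = 0.

H_0 = Z,  H_1 = 0.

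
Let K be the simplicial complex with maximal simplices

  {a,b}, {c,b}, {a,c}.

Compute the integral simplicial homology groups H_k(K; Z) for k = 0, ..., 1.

H_0 ≅ Z,  H_1 ≅ Z.

We work with the vertex ordering a < b < c. The simplices of K, each written with vertices in increasing order, are:

  0-simplices (3): a, b, c
  1-simplices (3): ab, ac, bc

Hence C_0 ≅ Z^3, C_1 ≅ Z^3.

Boundary ∂_1: C_1 → C_0 is given by ∂[p,q] = [q] − [p].
The resulting 3×3 matrix has rank 2, and its Smith normal form has invariant factors (1,1).

Now H_k = ker ∂_k / im ∂_{k+1}, so:

  H_0: rank C_0 − rank ∂_1 = 3 − 2 = 1, and the invariant factors of ∂_1 are all 1, so H_0 = Z.
  H_1: rank ker ∂_1 − rank ∂_2 = (3 − 2) − 0 = 1, and there is no ∂_2, so H_1 = Z.

As a check, the Euler characteristic is 3 − 3 = 0, which agrees with 1 − 1 = 0.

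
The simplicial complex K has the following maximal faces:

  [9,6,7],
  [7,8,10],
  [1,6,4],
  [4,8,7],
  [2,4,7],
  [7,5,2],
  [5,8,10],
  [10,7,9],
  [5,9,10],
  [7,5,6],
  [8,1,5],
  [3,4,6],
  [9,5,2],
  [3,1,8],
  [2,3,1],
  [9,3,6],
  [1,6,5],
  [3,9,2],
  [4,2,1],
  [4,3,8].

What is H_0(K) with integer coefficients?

We work with the vertex ordering 1 < 2 < 3 < 4 < 5 < 6 < 7 < 8 < 9 < 10. The simplices of K, each written with vertices in increasing order, are:

  0-simplices (10): [1], [2], [3], [4], [5], [6], [7], [8], [9], [10]
  1-simplices (30): (30 of them)
  2-simplices (20): (20 of them)

giving chain groups C_0 ≅ Z^10, C_1 ≅ Z^30, C_2 ≅ Z^20.

Boundary ∂_1: C_1 → C_0 sends each edge [p,q] (with p < q) to q − p. For instance
  ∂[5,10] = [10] − [5].
The 10×30 boundary matrix has rank 9 and Smith normal form diag(1,1,1,1,1,1,1,1,1).

Boundary ∂_2: C_2 → C_1 acts by ∂[p,q,r] = [q,r] − [p,r] + [p,q]. For instance
  ∂[7,8,10] = [8,10] − [7,10] + [7,8],
  ∂[2,5,9] = [5,9] − [2,9] + [2,5].
The 30×20 boundary matrix has rank 20 and Smith normal form diag(1,1,1,1,1,1,1,1,1,1,1,1,1,1,1,1,1,1,1,2).

Reading off H_k = ker ∂_k / im ∂_{k+1}:

  H_0: rank C_0 − rank ∂_1 = 10 − 9 = 1, and the invariant factors of ∂_1 are all 1, so H_0 ≅ Z.

H_0 ≅ Z.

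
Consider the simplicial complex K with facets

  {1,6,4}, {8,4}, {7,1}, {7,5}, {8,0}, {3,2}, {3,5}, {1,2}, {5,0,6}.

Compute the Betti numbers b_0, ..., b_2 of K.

b_0 = 1, b_1 = 3, b_2 = 0.

Order the vertices as 0 < 1 < 2 < 3 < 4 < 5 < 6 < 7 < 8. Listing each simplex with vertices in this order, K has dimension 2 with simplices:

  0-simplices (9): [0], [1], [2], [3], [4], [5], [6], [7], [8]
  1-simplices (13): [0,5], [0,6], [0,8], [1,2], [1,4], [1,6], [1,7], [2,3], [3,5], [4,6], [4,8], [5,6], [5,7]
  2-simplices (2): [0,5,6], [1,4,6]

so the chain groups are C_0 ≅ Z^9, C_1 ≅ Z^13, C_2 ≅ Z^2.

∂_1: C_1 → C_0 sends each edge [p,q] (with p < q) to q − p.
The resulting 9×13 matrix has rank 8, and its Smith normal form has invariant factors (1,1,1,1,1,1,1,1).

Boundary ∂_2: C_2 → C_1 sends each 2-simplex [p,q,r] to [q,r] − [p,r] + [p,q]. For instance
  ∂[0,5,6] = [5,6] − [0,6] + [0,5],
  ∂[1,4,6] = [4,6] − [1,6] + [1,4].
The resulting 13×2 matrix has rank 2, and its Smith normal form has invariant factors (1,1).

Reading off H_k = ker ∂_k / im ∂_{k+1}:

  H_0: rank C_0 − rank ∂_1 = 9 − 8 = 1, and the invariant factors of ∂_1 are all 1, so H_0 = Z.
  H_1: rank ker ∂_1 − rank ∂_2 = (13 − 8) − 2 = 3, and the invariant factors of ∂_2 are all 1, so H_1 = Z^3.
  H_2: rank ker ∂_2 − rank ∂_3 = (2 − 2) − 0 = 0, and there is no ∂_3, so H_2 = 0.

Hence the Betti numbers are b_0 = 1, b_1 = 3, b_2 = 0.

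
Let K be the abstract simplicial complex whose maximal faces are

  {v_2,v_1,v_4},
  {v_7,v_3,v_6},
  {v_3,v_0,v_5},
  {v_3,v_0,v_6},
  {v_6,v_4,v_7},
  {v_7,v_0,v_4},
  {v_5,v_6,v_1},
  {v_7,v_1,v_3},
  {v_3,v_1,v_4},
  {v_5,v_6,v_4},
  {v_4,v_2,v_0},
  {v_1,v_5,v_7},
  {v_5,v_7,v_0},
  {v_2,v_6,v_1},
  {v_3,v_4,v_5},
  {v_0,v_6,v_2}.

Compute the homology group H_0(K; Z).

We work with the vertex ordering v_0 < v_1 < v_2 < v_3 < v_4 < v_5 < v_6 < v_7. The simplices of K, each written with vertices in increasing order, are:

  0-simplices (8): [v_0], [v_1], [v_2], [v_3], [v_4], [v_5], [v_6], [v_7]
  1-simplices (24): (24 of them)
  2-simplices (16): (16 of them)

so the chain groups are C_0 ≅ Z^8, C_1 ≅ Z^24, C_2 ≅ Z^16.

Boundary ∂_1: C_1 → C_0 sends each edge [p,q] (with p < q) to q − p. For instance
  ∂[v_0,v_6] = [v_6] − [v_0].
The resulting 8×24 matrix has rank 7, and its Smith normal form has invariant factors (1,1,1,1,1,1,1).

Boundary ∂_2: C_2 → C_1 sends each 2-simplex [p,q,r] to [q,r] − [p,r] + [p,q]. For instance
  ∂[v_4,v_5,v_6] = [v_5,v_6] − [v_4,v_6] + [v_4,v_5],
  ∂[v_1,v_2,v_4] = [v_2,v_4] − [v_1,v_4] + [v_1,v_2].
This gives a 24×16 integer matrix of rank 15; reducing to Smith normal form yields diagonal entries (1,1,1,1,1,1,1,1,1,1,1,1,1,1,1).

Now H_k = ker ∂_k / im ∂_{k+1}, so:

  H_0: rank C_0 − rank ∂_1 = 8 − 7 = 1, and the invariant factors of ∂_1 are all 1, so H_0 = Z.

(K is a triangulation of the torus T^2.)

H_0 ≅ Z.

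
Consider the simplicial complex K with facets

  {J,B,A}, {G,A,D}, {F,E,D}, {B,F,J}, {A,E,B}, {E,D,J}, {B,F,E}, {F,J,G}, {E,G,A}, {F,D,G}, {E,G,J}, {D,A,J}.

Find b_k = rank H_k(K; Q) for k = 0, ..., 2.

K has 7 vertices, 18 edges, 12 triangles.
rank ∂_0 = 0, rank ∂_1 = 6 ⇒ b_0 = 7 − 0 − 6 = 1; all invariant factors of ∂_1 are 1 so no torsion. So H_0 ≅ Z.
rank ∂_1 = 6, rank ∂_2 = 12 ⇒ b_1 = 18 − 6 − 12 = 0; ∂_2 has invariant factor(s) [2] giving torsion. So H_1 ≅ Z/2.
rank ∂_2 = 12, rank ∂_3 = 0 ⇒ b_2 = 12 − 12 − 0 = 0. So H_2 ≅ 0.

b_0 = 1, b_1 = 0, b_2 = 0.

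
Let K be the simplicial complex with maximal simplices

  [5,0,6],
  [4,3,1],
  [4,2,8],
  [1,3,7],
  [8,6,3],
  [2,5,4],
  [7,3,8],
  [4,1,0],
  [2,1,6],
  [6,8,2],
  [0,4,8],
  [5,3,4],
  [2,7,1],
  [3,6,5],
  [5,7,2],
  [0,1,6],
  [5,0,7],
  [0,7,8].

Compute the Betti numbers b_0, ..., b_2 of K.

b_0 = 1, b_1 = 2, b_2 = 1.

Fix the vertex order 0 < 1 < 2 < 3 < 4 < 5 < 6 < 7 < 8 and write every simplex with vertices in increasing order. Then dim K = 2 and the simplices of K are:

  0-simplices (9): [0], [1], [2], [3], [4], [5], [6], [7], [8]
  1-simplices (27): (27 of them)
  2-simplices (18): [0,1,4], [0,1,6], [0,4,8], [0,5,6], [0,5,7], [0,7,8], [1,2,6], [1,2,7], [1,3,4], [1,3,7], [2,4,5], [2,4,8], [2,5,7], [2,6,8], [3,4,5], [3,5,6], [3,6,8], [3,7,8]

so the chain groups are C_0 ≅ Z^9, C_1 ≅ Z^27, C_2 ≅ Z^18.

∂_1: C_1 → C_0 is given by ∂[p,q] = [q] − [p].
The resulting 9×27 matrix has rank 8, and its Smith normal form has invariant factors (1,1,1,1,1,1,1,1).

The boundary map ∂_2: C_2 → C_1 acts by ∂[p,q,r] = [q,r] − [p,r] + [p,q]. For instance
  ∂[0,1,4] = [1,4] − [0,4] + [0,1],
  ∂[1,3,4] = [3,4] − [1,4] + [1,3].
The resulting 27×18 matrix has rank 17, and its Smith normal form has invariant factors (1,1,1,1,1,1,1,1,1,1,1,1,1,1,1,1,1).

From H_k ≅ ker(∂_k) / im(∂_{k+1}) we obtain:

  H_0: rank C_0 − rank ∂_1 = 9 − 8 = 1, and the invariant factors of ∂_1 are all 1, so H_0 ≅ Z.
  H_1: rank ker ∂_1 − rank ∂_2 = (27 − 8) − 17 = 2, and the invariant factors of ∂_2 are all 1, so H_1 ≅ Z^2.
  H_2: rank ker ∂_2 − rank ∂_3 = (18 − 17) − 0 = 1, and there is no ∂_3, so H_2 ≅ Z.

As a check, the Euler characteristic is 9 − 27 + 18 = 0, which agrees with 1 − 2 + 1 = 0.

Hence the Betti numbers are b_0 = 1, b_1 = 2, b_2 = 1.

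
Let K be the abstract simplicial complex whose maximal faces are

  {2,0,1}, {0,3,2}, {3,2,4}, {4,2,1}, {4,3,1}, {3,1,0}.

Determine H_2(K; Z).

H_2 = Z.

We work with the vertex ordering 0 < 1 < 2 < 3 < 4. The simplices of K, each written with vertices in increasing order, are:

  0-simplices (5): [0], [1], [2], [3], [4]
  1-simplices (9): [0,1], [0,2], [0,3], [1,2], [1,3], [1,4], [2,3], [2,4], [3,4]
  2-simplices (6): [0,1,2], [0,1,3], [0,2,3], [1,2,4], [1,3,4], [2,3,4]

Hence C_0 ≅ Z^5, C_1 ≅ Z^9, C_2 ≅ Z^6.

∂_1: C_1 → C_0 maps an edge to its endpoints' difference, ∂[p,q] = q − p.
The 5×9 boundary matrix has rank 4 and Smith normal form diag(1,1,1,1).

The boundary map ∂_2: C_2 → C_1 sends each 2-simplex [p,q,r] to [q,r] − [p,r] + [p,q]. For instance
  ∂[0,2,3] = [2,3] − [0,3] + [0,2],
  ∂[1,2,4] = [2,4] − [1,4] + [1,2].
This gives a 9×6 integer matrix of rank 5; reducing to Smith normal form yields diagonal entries (1,1,1,1,1).

Now H_k = ker ∂_k / im ∂_{k+1}, so:

  H_2: rank ker ∂_2 − rank ∂_3 = (6 − 5) − 0 = 1, and there is no ∂_3, so H_2 ≅ Z.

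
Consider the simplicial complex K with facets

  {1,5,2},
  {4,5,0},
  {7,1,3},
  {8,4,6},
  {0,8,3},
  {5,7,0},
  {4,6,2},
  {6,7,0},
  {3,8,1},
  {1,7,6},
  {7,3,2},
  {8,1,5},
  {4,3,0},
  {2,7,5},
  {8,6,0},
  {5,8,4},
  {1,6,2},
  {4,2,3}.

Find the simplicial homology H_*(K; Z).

We work with the vertex ordering 0 < 1 < 2 < 3 < 4 < 5 < 6 < 7 < 8. The simplices of K, each written with vertices in increasing order, are:

  0-simplices (9): [0], [1], [2], [3], [4], [5], [6], [7], [8]
  1-simplices (27): (27 of them)
  2-simplices (18): [0,3,4], [0,3,8], [0,4,5], [0,5,7], [0,6,7], [0,6,8], [1,2,5], [1,2,6], [1,3,7], [1,3,8], [1,5,8], [1,6,7], [2,3,4], [2,3,7], [2,4,6], [2,5,7], [4,5,8], [4,6,8]

so the chain groups are C_0 ≅ Z^9, C_1 ≅ Z^27, C_2 ≅ Z^18.

The boundary map ∂_1: C_1 → C_0 maps an edge to its endpoints' difference, ∂[p,q] = q − p.
The resulting 9×27 matrix has rank 8, and its Smith normal form has invariant factors (1,1,1,1,1,1,1,1).

∂_2: C_2 → C_1 acts by ∂[p,q,r] = [q,r] − [p,r] + [p,q]. For instance
  ∂[4,6,8] = [6,8] − [4,8] + [4,6],
  ∂[0,6,8] = [6,8] − [0,8] + [0,6].
The resulting 27×18 matrix has rank 18, and its Smith normal form has invariant factors (1,1,1,1,1,1,1,1,1,1,1,1,1,1,1,1,1,2).

Computing H_k = (kernel of ∂_k) / (image of ∂_{k+1}):

  H_0: rank C_0 − rank ∂_1 = 9 − 8 = 1, and the invariant factors of ∂_1 are all 1, so H_0 = Z.
  H_1: rank ker ∂_1 − rank ∂_2 = (27 − 8) − 18 = 1, and ∂_2 has invariant factor 2 > 1, so H_1 = Z ⊕ Z/2.
  H_2: rank ker ∂_2 − rank ∂_3 = (18 − 18) − 0 = 0, and there is no ∂_3, so H_2 = 0.

As a check, the Euler characteristic is 9 − 27 + 18 = 0, which agrees with 1 − 1 + 0 = 0.

H_0 = Z,  H_1 = Z ⊕ Z/2,  H_2 = 0.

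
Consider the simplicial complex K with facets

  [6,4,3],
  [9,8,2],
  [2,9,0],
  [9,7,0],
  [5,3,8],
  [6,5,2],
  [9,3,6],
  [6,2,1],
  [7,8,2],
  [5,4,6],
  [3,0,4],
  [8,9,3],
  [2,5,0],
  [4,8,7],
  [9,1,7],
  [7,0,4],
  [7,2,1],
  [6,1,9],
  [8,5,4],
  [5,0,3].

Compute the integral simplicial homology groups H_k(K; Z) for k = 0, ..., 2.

Take the total order 0 < 1 < 2 < 3 < 4 < 5 < 6 < 7 < 8 < 9 on the vertex set. Then K (dimension 2) consists of the simplices:

  0-simplices (10): [0], [1], [2], [3], [4], [5], [6], [7], [8], [9]
  1-simplices (30): (30 of them)
  2-simplices (20): (20 of them)

so the chain groups are C_0 ≅ Z^10, C_1 ≅ Z^30, C_2 ≅ Z^20.

∂_1: C_1 → C_0 maps an edge to its endpoints' difference, ∂[p,q] = q − p.
As a 10×30 matrix over Z this has rank 9, with invariant factors (1,1,1,1,1,1,1,1,1).

The boundary map ∂_2: C_2 → C_1 sends each 2-simplex [p,q,r] to [q,r] − [p,r] + [p,q]. For instance
  ∂[1,7,9] = [7,9] − [1,9] + [1,7],
  ∂[1,2,6] = [2,6] − [1,6] + [1,2].
As a 30×20 matrix over Z this has rank 20, with invariant factors (1,1,1,1,1,1,1,1,1,1,1,1,1,1,1,1,1,1,1,2).

Now H_k = ker ∂_k / im ∂_{k+1}, so:

  H_0: rank C_0 − rank ∂_1 = 10 − 9 = 1, and the invariant factors of ∂_1 are all 1, so H_0 = Z.
  H_1: rank ker ∂_1 − rank ∂_2 = (30 − 9) − 20 = 1, and ∂_2 has invariant factor 2 > 1, so H_1 = Z × Z/2.
  H_2: rank ker ∂_2 − rank ∂_3 = (20 − 20) − 0 = 0, and there is no ∂_3, so H_2 = 0.

As a check, the Euler characteristic is 10 − 30 + 20 = 0, which agrees with 1 − 1 + 0 = 0.

H_0 = Z,  H_1 = Z × Z/2,  H_2 = 0.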